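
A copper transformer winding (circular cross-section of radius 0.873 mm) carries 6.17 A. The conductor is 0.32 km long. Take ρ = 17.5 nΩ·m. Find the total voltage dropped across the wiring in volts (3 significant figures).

14.4 V

ρ = 17.5 nΩ·m = 1.75×10^-8 Ω·m
A = πr² = π(8.7300e-04 m)² = 2.394e-06 m²
R = ρL/A = (1.75×10^-8)(320)/(2.394e-06) = 2.339 Ω
V = IR = 6.17 × 2.339 = 14.4 V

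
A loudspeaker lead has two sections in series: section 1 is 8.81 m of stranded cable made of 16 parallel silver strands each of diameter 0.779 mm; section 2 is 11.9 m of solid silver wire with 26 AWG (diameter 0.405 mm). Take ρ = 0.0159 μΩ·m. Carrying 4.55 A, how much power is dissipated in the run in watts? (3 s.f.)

ρ = 0.0159 μΩ·m = 1.59×10^-8 Ω·m
Section 1: A_strand = π(3.8950e-04)² = 4.766e-07 m²; R₁ = ρL/(N·A_s) = (1.59×10^-8)(8.81)/(16×4.766e-07) = 0.01837 Ω
Section 2: A = π(0.405/2 mm)² = π(2.0250e-04 m)² = 1.288e-07 m²
R₂ = (1.59×10^-8)(11.9)/(1.288e-07) = 1.469 Ω
R = R₁ + R₂ = 1.487 Ω
P = I²R = (4.55)² × 1.487 = 30.8 W

30.8 W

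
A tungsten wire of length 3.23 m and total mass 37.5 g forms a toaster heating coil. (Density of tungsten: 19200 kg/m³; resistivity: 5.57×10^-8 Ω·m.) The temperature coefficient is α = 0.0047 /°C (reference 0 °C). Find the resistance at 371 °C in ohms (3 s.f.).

A = m/(density·L) = 0.0375/(19200×3.23) = 6.0468e-07 m²
R = ρL/A = (5.57×10^-8)(3.23)/(6.0468e-07) = 0.2975 Ω
R(371 °C) = 0.2975 × (1 + 0.0047×371) = 0.816 Ω

0.816 Ω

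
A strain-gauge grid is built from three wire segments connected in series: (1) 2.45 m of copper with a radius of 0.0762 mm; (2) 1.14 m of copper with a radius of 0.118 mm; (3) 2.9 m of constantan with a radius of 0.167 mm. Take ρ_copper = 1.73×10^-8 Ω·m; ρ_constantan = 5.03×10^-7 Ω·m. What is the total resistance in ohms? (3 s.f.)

Seg 1: A = πr² = π(7.6200e-05 m)² = 1.824e-08 m²
R_1 = (1.73×10^-8)(2.45)/(1.824e-08) = 2.324 Ω
Seg 2: A = πr² = π(1.1800e-04 m)² = 4.374e-08 m²
R_2 = (1.73×10^-8)(1.14)/(4.374e-08) = 0.4509 Ω
Seg 3: A = πr² = π(1.6700e-04 m)² = 8.762e-08 m²
R_3 = (5.03×10^-7)(2.9)/(8.762e-08) = 16.65 Ω
R_total = R_1 + R_2 + R_3 = 19.4 Ω

19.4 Ω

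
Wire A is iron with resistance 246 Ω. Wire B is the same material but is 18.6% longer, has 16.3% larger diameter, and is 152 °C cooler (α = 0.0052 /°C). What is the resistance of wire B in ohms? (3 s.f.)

R ∝ ρL/d² with ρ ∝ (1+αΔT), so R_B/R_A = (1 + 18.6/100) × (1 + 16.3/100)⁻² × (1 − 0.0052×152)
= 1.186 × 0.7393 × 0.2096 = 0.1838
R_B = 0.1838 × 246 = 45.2 Ω

45.2 Ω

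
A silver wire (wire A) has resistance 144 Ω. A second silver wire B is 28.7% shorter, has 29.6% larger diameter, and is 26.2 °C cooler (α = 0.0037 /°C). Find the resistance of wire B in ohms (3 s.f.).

55.2 Ω

R ∝ ρL/d² with ρ ∝ (1+αΔT), so R_B/R_A = (1 − 28.7/100) × (1 + 29.6/100)⁻² × (1 − 0.0037×26.2)
= 0.713 × 0.5954 × 0.9031 = 0.3834
R_B = 0.3834 × 144 = 55.2 Ω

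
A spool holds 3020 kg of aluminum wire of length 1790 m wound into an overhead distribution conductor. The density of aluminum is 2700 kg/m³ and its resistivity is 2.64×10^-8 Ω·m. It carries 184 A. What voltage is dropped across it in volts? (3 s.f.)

A = m/(density·L) = 3020/(2700×1790) = 6.2487e-04 m²
R = ρL/A = (2.64×10^-8)(1790)/(6.2487e-04) = 0.07563 Ω
V = IR = 184 × 0.07563 = 13.9 V

13.9 V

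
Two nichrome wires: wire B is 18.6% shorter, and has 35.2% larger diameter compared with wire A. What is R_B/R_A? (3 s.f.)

R ∝ L/d², so R_B/R_A = (1 − 18.6/100) × (1 + 35.2/100)⁻²
= 0.814 × 0.5471 = 0.445

0.445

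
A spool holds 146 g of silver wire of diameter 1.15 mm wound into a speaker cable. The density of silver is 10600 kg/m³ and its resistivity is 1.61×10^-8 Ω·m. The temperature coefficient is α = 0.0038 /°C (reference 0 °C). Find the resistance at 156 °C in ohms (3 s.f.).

0.327 Ω

A = π(d/2)² = π(5.7500e-04 m)² = 1.0387e-06 m²
L = m/(density·A) = 0.146/(10600×1.0387e-06) = 13.26 m
R = ρL/A = (1.61×10^-8)(13.26)/(1.0387e-06) = 0.2055 Ω
R(156 °C) = 0.2055 × (1 + 0.0038×156) = 0.327 Ω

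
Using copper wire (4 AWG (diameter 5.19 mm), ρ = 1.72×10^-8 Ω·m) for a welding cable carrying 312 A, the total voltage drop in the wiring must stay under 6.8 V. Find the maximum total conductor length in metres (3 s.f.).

26.8 m

A = π(5.19/2 mm)² = π(2.5950e-03 m)² = 2.116e-05 m²
L_max = V_max·A/(1·ρI) = (6.8)(2.116e-05)/(1.72×10^-8×312) = 26.8 m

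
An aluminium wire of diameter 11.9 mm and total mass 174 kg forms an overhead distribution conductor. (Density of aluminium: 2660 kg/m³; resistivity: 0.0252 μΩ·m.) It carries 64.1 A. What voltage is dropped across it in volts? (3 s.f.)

8.54 V

ρ = 0.0252 μΩ·m = 2.52×10^-8 Ω·m
A = π(d/2)² = π(5.9500e-03 m)² = 1.1122e-04 m²
L = m/(density·A) = 174/(2660×1.1122e-04) = 588.1 m
R = ρL/A = (2.52×10^-8)(588.1)/(1.1122e-04) = 0.1333 Ω
V = IR = 64.1 × 0.1333 = 8.54 V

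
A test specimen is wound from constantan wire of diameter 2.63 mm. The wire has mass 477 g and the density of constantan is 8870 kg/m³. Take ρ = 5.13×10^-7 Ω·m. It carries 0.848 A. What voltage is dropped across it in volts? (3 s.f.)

A = π(d/2)² = π(1.3150e-03 m)² = 5.4325e-06 m²
L = m/(density·A) = 0.477/(8870×5.4325e-06) = 9.899 m
R = ρL/A = (5.13×10^-7)(9.899)/(5.4325e-06) = 0.9348 Ω
V = IR = 0.848 × 0.9348 = 0.793 V

0.793 V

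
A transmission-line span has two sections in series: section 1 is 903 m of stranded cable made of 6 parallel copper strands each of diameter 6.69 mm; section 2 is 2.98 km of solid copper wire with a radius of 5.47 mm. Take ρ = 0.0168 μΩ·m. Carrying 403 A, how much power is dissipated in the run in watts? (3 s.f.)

ρ = 0.0168 μΩ·m = 1.68×10^-8 Ω·m
Section 1: A_strand = π(3.3450e-03)² = 3.515e-05 m²; R₁ = ρL/(N·A_s) = (1.68×10^-8)(903)/(6×3.515e-05) = 0.07193 Ω
Section 2: A = πr² = π(5.4700e-03 m)² = 9.400e-05 m²
R₂ = (1.68×10^-8)(2980)/(9.400e-05) = 0.5326 Ω
R = R₁ + R₂ = 0.6045 Ω
P = I²R = (403)² × 0.6045 = 98200 W

98200 W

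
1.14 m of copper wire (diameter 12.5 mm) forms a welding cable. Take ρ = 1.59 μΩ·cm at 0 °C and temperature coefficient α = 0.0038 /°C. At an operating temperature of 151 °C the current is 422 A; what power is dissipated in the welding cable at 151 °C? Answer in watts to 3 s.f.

41.4 W

ρ = 1.59 μΩ·cm = 1.59×10^-8 Ω·m
A = π(d/2)² = π(6.2500e-03 m)² = 1.227e-04 m²
R₍0₎ = ρL/A = (1.59×10^-8)(1.14)/(1.227e-04) = 1.477×10^-4 Ω
R₍151₎ = R₍0₎(1 + αΔT) = 1.477×10^-4 × (1 + 0.0038×151) = 2.325×10^-4 Ω
P = I²R = (422)² × 2.325×10^-4 = 41.4 W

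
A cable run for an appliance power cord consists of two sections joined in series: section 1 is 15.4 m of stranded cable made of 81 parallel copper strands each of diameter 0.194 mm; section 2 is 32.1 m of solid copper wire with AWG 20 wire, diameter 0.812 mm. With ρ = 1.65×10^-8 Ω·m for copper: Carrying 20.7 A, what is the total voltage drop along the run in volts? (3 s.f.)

Section 1: A_strand = π(9.7000e-05)² = 2.956e-08 m²; R₁ = ρL/(N·A_s) = (1.65×10^-8)(15.4)/(81×2.956e-08) = 0.1061 Ω
Section 2: A = π(0.812/2 mm)² = π(4.0600e-04 m)² = 5.178e-07 m²
R₂ = (1.65×10^-8)(32.1)/(5.178e-07) = 1.023 Ω
R = R₁ + R₂ = 1.129 Ω
V = IR = 20.7 × 1.129 = 23.4 V

23.4 V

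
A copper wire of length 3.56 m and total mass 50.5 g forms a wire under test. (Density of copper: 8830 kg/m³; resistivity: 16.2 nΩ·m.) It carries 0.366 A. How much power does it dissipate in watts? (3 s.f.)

0.00481 W

ρ = 16.2 nΩ·m = 1.62×10^-8 Ω·m
A = m/(density·L) = 0.0505/(8830×3.56) = 1.6065e-06 m²
R = ρL/A = (1.62×10^-8)(3.56)/(1.6065e-06) = 0.0359 Ω
P = I²R = (0.366)² × 0.0359 = 0.00481 W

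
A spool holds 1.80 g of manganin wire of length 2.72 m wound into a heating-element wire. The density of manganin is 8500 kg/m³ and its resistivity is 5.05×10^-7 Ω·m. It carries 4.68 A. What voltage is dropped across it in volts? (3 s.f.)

82.6 V

A = m/(density·L) = 0.0018/(8500×2.72) = 7.7855e-08 m²
R = ρL/A = (5.05×10^-7)(2.72)/(7.7855e-08) = 17.64 Ω
V = IR = 4.68 × 17.64 = 82.6 V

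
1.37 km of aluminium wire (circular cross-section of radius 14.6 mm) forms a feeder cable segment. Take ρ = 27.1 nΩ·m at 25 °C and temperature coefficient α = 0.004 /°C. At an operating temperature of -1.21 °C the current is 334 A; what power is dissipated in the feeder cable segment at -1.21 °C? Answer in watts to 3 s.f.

ρ = 27.1 nΩ·m = 2.71×10^-8 Ω·m
A = πr² = π(1.4600e-02 m)² = 6.697e-04 m²
R₍25₎ = ρL/A = (2.71×10^-8)(1370)/(6.697e-04) = 0.05544 Ω
R₍-1.21₎ = R₍25₎(1 + αΔT) = 0.05544 × (1 + 0.004×-26.2) = 0.04963 Ω
P = I²R = (334)² × 0.04963 = 5540 W

5540 W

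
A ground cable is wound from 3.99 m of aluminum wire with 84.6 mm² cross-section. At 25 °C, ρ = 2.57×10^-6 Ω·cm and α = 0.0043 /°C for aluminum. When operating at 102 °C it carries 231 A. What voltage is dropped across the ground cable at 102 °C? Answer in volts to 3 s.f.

0.373 V

ρ = 2.57×10^-6 Ω·cm = 2.57×10^-8 Ω·m
A = 84.6 mm² = 8.460e-05 m²
R₍25₎ = ρL/A = (2.57×10^-8)(3.99)/(8.460e-05) = 0.001212 Ω
R₍102₎ = R₍25₎(1 + αΔT) = 0.001212 × (1 + 0.0043×77) = 0.001613 Ω
V = IR = 231 × 0.001613 = 0.373 V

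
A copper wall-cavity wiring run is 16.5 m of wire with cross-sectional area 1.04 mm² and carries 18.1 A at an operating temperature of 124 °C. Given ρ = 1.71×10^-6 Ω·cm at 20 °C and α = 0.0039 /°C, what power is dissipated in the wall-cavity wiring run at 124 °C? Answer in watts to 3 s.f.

125 W

ρ = 1.71×10^-6 Ω·cm = 1.71×10^-8 Ω·m
A = 1.04 mm² = 1.040e-06 m²
R₍20₎ = ρL/A = (1.71×10^-8)(16.5)/(1.040e-06) = 0.2713 Ω
R₍124₎ = R₍20₎(1 + αΔT) = 0.2713 × (1 + 0.0039×104) = 0.3813 Ω
P = I²R = (18.1)² × 0.3813 = 125 W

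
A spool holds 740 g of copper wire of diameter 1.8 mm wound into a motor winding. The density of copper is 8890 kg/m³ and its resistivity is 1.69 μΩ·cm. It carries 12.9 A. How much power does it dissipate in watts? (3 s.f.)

36.2 W

ρ = 1.69 μΩ·cm = 1.69×10^-8 Ω·m
A = π(d/2)² = π(9.0000e-04 m)² = 2.5447e-06 m²
L = m/(density·A) = 0.74/(8890×2.5447e-06) = 32.71 m
R = ρL/A = (1.69×10^-8)(32.71)/(2.5447e-06) = 0.2172 Ω
P = I²R = (12.9)² × 0.2172 = 36.2 W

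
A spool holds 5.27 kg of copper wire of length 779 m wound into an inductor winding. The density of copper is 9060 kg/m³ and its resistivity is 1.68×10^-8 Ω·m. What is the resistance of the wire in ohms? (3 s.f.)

17.5 Ω

A = m/(density·L) = 5.27/(9060×779) = 7.4670e-07 m²
R = ρL/A = (1.68×10^-8)(779)/(7.4670e-07) = 17.5 Ω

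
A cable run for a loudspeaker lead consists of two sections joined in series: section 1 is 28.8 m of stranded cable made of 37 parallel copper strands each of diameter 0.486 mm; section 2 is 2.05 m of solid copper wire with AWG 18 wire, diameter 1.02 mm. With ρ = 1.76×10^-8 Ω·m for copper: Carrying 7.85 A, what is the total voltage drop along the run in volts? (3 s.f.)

Section 1: A_strand = π(2.4300e-04)² = 1.855e-07 m²; R₁ = ρL/(N·A_s) = (1.76×10^-8)(28.8)/(37×1.855e-07) = 0.07385 Ω
Section 2: A = π(1.02/2 mm)² = π(5.1000e-04 m)² = 8.171e-07 m²
R₂ = (1.76×10^-8)(2.05)/(8.171e-07) = 0.04415 Ω
R = R₁ + R₂ = 0.118 Ω
V = IR = 7.85 × 0.118 = 0.926 V

0.926 V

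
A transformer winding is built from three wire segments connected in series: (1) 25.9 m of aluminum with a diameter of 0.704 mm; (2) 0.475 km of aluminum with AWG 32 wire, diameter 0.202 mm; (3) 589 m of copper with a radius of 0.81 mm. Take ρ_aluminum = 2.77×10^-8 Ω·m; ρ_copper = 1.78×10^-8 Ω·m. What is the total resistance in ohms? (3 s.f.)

Seg 1: A = π(d/2)² = π(3.5200e-04 m)² = 3.893e-07 m²
R_1 = (2.77×10^-8)(25.9)/(3.893e-07) = 1.843 Ω
Seg 2: A = π(0.202/2 mm)² = π(1.0100e-04 m)² = 3.205e-08 m²
R_2 = (2.77×10^-8)(475)/(3.205e-08) = 410.6 Ω
Seg 3: A = πr² = π(8.1000e-04 m)² = 2.061e-06 m²
R_3 = (1.78×10^-8)(589)/(2.061e-06) = 5.086 Ω
R_total = R_1 + R_2 + R_3 = 417 Ω

417 Ω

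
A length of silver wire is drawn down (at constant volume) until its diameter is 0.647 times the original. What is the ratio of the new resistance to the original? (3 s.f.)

5.71

Volume constant ⇒ L' = L/r² with r = 0.647. R' = ρL'/A' = ρ(L/r²)/(πr²d₀²/4) = R/r⁴.
Factor = 5.71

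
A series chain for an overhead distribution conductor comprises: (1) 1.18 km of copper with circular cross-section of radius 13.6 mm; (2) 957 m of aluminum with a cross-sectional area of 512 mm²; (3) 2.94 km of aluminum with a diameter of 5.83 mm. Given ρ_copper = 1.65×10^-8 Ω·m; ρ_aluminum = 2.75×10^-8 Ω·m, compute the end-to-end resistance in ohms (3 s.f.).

Seg 1: A = πr² = π(1.3600e-02 m)² = 5.811e-04 m²
R_1 = (1.65×10^-8)(1180)/(5.811e-04) = 0.03351 Ω
Seg 2: A = 512 mm² = 5.120e-04 m²
R_2 = (2.75×10^-8)(957)/(5.120e-04) = 0.0514 Ω
Seg 3: A = π(d/2)² = π(2.9150e-03 m)² = 2.669e-05 m²
R_3 = (2.75×10^-8)(2940)/(2.669e-05) = 3.029 Ω
R_total = R_1 + R_2 + R_3 = 3.11 Ω

3.11 Ω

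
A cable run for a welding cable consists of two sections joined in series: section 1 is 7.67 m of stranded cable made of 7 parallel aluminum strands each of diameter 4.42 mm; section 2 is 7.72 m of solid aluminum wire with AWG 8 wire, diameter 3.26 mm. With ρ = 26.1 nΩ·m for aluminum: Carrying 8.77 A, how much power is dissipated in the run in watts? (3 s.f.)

ρ = 26.1 nΩ·m = 2.61×10^-8 Ω·m
Section 1: A_strand = π(2.2100e-03)² = 1.534e-05 m²; R₁ = ρL/(N·A_s) = (2.61×10^-8)(7.67)/(7×1.534e-05) = 0.001864 Ω
Section 2: A = π(3.26/2 mm)² = π(1.6300e-03 m)² = 8.347e-06 m²
R₂ = (2.61×10^-8)(7.72)/(8.347e-06) = 0.02414 Ω
R = R₁ + R₂ = 0.026 Ω
P = I²R = (8.77)² × 0.026 = 2.00 W

2.00 W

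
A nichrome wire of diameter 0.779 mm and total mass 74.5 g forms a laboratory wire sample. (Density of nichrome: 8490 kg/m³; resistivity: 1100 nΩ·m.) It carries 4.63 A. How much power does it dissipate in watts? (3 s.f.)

911 W

ρ = 1100 nΩ·m = 1.10×10^-6 Ω·m
A = π(d/2)² = π(3.8950e-04 m)² = 4.7661e-07 m²
L = m/(density·A) = 0.0745/(8490×4.7661e-07) = 18.41 m
R = ρL/A = (1.10×10^-6)(18.41)/(4.7661e-07) = 42.49 Ω
P = I²R = (4.63)² × 42.49 = 911 W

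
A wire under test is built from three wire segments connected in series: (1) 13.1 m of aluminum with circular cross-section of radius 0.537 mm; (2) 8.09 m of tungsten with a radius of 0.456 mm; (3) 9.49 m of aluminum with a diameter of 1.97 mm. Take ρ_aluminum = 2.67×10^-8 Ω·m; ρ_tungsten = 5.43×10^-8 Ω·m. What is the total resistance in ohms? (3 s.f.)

1.14 Ω

Seg 1: A = πr² = π(5.3700e-04 m)² = 9.059e-07 m²
R_1 = (2.67×10^-8)(13.1)/(9.059e-07) = 0.3861 Ω
Seg 2: A = πr² = π(4.5600e-04 m)² = 6.533e-07 m²
R_2 = (5.43×10^-8)(8.09)/(6.533e-07) = 0.6725 Ω
Seg 3: A = π(d/2)² = π(9.8500e-04 m)² = 3.048e-06 m²
R_3 = (2.67×10^-8)(9.49)/(3.048e-06) = 0.08313 Ω
R_total = R_1 + R_2 + R_3 = 1.14 Ω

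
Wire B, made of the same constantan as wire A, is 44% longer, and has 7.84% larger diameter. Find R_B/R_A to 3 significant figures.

1.24

R ∝ L/d², so R_B/R_A = (1 + 44/100) × (1 + 7.84/100)⁻²
= 1.44 × 0.8599 = 1.24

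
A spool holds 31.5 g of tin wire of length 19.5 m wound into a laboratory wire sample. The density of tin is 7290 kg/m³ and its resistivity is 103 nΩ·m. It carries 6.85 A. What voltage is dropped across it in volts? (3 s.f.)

62.1 V

ρ = 103 nΩ·m = 1.03×10^-7 Ω·m
A = m/(density·L) = 0.0315/(7290×19.5) = 2.2159e-07 m²
R = ρL/A = (1.03×10^-7)(19.5)/(2.2159e-07) = 9.064 Ω
V = IR = 6.85 × 9.064 = 62.1 V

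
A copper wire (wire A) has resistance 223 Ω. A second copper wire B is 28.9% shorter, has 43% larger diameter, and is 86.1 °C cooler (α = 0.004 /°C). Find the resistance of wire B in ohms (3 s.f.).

50.8 Ω

R ∝ ρL/d² with ρ ∝ (1+αΔT), so R_B/R_A = (1 − 28.9/100) × (1 + 43/100)⁻² × (1 − 0.004×86.1)
= 0.711 × 0.489 × 0.6556 = 0.228
R_B = 0.228 × 223 = 50.8 Ω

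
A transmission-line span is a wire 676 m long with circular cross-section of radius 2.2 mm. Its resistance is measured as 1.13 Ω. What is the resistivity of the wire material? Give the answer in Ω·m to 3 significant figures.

A = πr² = π(2.2000e-03 m)² = 1.521e-05 m²
ρ = RA/L = (1.13)(1.521e-05)/(676) = 2.54×10^-8 Ω·m

2.54×10^-8 Ω·m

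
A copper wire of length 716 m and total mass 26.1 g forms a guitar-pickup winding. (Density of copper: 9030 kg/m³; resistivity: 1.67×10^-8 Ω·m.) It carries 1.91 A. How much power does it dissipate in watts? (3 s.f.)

10800 W

A = m/(density·L) = 0.0261/(9030×716) = 4.0368e-09 m²
R = ρL/A = (1.67×10^-8)(716)/(4.0368e-09) = 2962 Ω
P = I²R = (1.91)² × 2962 = 10800 W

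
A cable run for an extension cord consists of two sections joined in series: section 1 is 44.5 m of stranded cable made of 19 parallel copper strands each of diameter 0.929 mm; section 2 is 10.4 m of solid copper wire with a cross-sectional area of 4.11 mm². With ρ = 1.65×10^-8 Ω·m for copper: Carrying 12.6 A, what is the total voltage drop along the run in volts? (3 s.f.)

1.24 V

Section 1: A_strand = π(4.6450e-04)² = 6.778e-07 m²; R₁ = ρL/(N·A_s) = (1.65×10^-8)(44.5)/(19×6.778e-07) = 0.05701 Ω
Section 2: A = 4.11 mm² = 4.110e-06 m²
R₂ = (1.65×10^-8)(10.4)/(4.110e-06) = 0.04175 Ω
R = R₁ + R₂ = 0.09876 Ω
V = IR = 12.6 × 0.09876 = 1.24 V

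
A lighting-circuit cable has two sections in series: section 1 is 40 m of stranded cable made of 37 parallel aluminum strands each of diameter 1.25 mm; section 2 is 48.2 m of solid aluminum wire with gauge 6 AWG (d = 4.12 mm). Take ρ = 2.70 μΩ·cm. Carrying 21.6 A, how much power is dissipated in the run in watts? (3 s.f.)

ρ = 2.70 μΩ·cm = 2.70×10^-8 Ω·m
Section 1: A_strand = π(6.2500e-04)² = 1.227e-06 m²; R₁ = ρL/(N·A_s) = (2.70×10^-8)(40)/(37×1.227e-06) = 0.02379 Ω
Section 2: A = π(4.12/2 mm)² = π(2.0600e-03 m)² = 1.333e-05 m²
R₂ = (2.70×10^-8)(48.2)/(1.333e-05) = 0.09762 Ω
R = R₁ + R₂ = 0.1214 Ω
P = I²R = (21.6)² × 0.1214 = 56.6 W

56.6 W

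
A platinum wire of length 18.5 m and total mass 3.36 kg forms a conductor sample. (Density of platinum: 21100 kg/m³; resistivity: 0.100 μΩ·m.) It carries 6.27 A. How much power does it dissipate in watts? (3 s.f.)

8.45 W

ρ = 0.100 μΩ·m = 1.00×10^-7 Ω·m
A = m/(density·L) = 3.36/(21100×18.5) = 8.6077e-06 m²
R = ρL/A = (1.00×10^-7)(18.5)/(8.6077e-06) = 0.2149 Ω
P = I²R = (6.27)² × 0.2149 = 8.45 W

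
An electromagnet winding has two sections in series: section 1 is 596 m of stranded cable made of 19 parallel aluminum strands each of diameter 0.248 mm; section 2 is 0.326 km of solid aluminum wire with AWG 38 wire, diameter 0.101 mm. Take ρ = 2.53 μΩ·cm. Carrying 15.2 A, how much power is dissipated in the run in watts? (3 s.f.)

2.42×10^5 W

ρ = 2.53 μΩ·cm = 2.53×10^-8 Ω·m
Section 1: A_strand = π(1.2400e-04)² = 4.831e-08 m²; R₁ = ρL/(N·A_s) = (2.53×10^-8)(596)/(19×4.831e-08) = 16.43 Ω
Section 2: A = π(0.101/2 mm)² = π(5.0500e-05 m)² = 8.012e-09 m²
R₂ = (2.53×10^-8)(326)/(8.012e-09) = 1029 Ω
R = R₁ + R₂ = 1046 Ω
P = I²R = (15.2)² × 1046 = 2.42×10^5 W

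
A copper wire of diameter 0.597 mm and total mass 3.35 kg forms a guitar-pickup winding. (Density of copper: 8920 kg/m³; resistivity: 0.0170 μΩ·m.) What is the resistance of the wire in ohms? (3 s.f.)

ρ = 0.0170 μΩ·m = 1.70×10^-8 Ω·m
A = π(d/2)² = π(2.9850e-04 m)² = 2.7992e-07 m²
L = m/(density·A) = 3.35/(8920×2.7992e-07) = 1342 m
R = ρL/A = (1.70×10^-8)(1342)/(2.7992e-07) = 81.5 Ω

81.5 Ω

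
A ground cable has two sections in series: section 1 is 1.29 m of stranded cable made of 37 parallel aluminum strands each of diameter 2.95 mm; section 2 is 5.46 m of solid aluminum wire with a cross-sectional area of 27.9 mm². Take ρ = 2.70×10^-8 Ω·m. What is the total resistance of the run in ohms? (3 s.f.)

0.00542 Ω

Section 1: A_strand = π(1.4750e-03)² = 6.835e-06 m²; R₁ = ρL/(N·A_s) = (2.70×10^-8)(1.29)/(37×6.835e-06) = 1.377×10^-4 Ω
Section 2: A = 27.9 mm² = 2.790e-05 m²
R₂ = (2.70×10^-8)(5.46)/(2.790e-05) = 0.005284 Ω
R = R₁ + R₂ = 0.00542 Ω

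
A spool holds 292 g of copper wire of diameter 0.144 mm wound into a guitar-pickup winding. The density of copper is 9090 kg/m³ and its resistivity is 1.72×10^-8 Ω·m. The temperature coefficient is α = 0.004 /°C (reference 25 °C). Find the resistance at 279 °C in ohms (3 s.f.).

A = π(d/2)² = π(7.2000e-05 m)² = 1.6286e-08 m²
L = m/(density·A) = 0.292/(9090×1.6286e-08) = 1972 m
R = ρL/A = (1.72×10^-8)(1972)/(1.6286e-08) = 2083 Ω
R(279 °C) = 2083 × (1 + 0.004×254) = 4200 Ω

4200 Ω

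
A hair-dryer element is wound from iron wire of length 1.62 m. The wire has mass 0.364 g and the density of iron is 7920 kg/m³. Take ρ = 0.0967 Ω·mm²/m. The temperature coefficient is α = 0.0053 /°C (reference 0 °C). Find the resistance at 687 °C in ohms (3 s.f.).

25.6 Ω

ρ = 0.0967 Ω·mm²/m = 9.67×10^-8 Ω·m
A = m/(density·L) = 3.640×10^-4/(7920×1.62) = 2.8370e-08 m²
R = ρL/A = (9.67×10^-8)(1.62)/(2.8370e-08) = 5.522 Ω
R(687 °C) = 5.522 × (1 + 0.0053×687) = 25.6 Ω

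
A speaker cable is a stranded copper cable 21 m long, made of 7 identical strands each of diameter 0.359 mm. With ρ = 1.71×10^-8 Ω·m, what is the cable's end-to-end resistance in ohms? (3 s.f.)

0.507 Ω

A_strand = π(1.7950e-04 m)² = 1.012e-07 m²
R_strand = ρL/A = (1.71×10^-8)(21)/(1.012e-07) = 3.548 Ω
R_total = R_strand/N = 3.548/7 = 0.507 Ω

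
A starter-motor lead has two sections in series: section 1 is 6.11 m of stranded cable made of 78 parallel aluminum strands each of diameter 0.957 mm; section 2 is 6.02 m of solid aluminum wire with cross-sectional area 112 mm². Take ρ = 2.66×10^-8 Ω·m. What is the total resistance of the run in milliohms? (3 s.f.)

Section 1: A_strand = π(4.7850e-04)² = 7.193e-07 m²; R₁ = ρL/(N·A_s) = (2.66×10^-8)(6.11)/(78×7.193e-07) = 0.002897 Ω
Section 2: A = 112 mm² = 1.120e-04 m²
R₂ = (2.66×10^-8)(6.02)/(1.120e-04) = 0.00143 Ω
R = R₁ + R₂ = 4.33 mΩ

4.33 mΩ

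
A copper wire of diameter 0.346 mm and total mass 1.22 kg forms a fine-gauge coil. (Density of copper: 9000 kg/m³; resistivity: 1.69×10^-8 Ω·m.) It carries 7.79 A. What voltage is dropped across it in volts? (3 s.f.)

A = π(d/2)² = π(1.7300e-04 m)² = 9.4025e-08 m²
L = m/(density·A) = 1.22/(9000×9.4025e-08) = 1442 m
R = ρL/A = (1.69×10^-8)(1442)/(9.4025e-08) = 259.1 Ω
V = IR = 7.79 × 259.1 = 2020 V

2020 V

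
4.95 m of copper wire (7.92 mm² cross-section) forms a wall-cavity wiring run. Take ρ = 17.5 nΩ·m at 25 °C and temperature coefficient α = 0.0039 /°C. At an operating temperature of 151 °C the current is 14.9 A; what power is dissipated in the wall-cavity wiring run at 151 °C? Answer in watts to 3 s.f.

ρ = 17.5 nΩ·m = 1.75×10^-8 Ω·m
A = 7.92 mm² = 7.920e-06 m²
R₍25₎ = ρL/A = (1.75×10^-8)(4.95)/(7.920e-06) = 0.01094 Ω
R₍151₎ = R₍25₎(1 + αΔT) = 0.01094 × (1 + 0.0039×126) = 0.01631 Ω
P = I²R = (14.9)² × 0.01631 = 3.62 W

3.62 W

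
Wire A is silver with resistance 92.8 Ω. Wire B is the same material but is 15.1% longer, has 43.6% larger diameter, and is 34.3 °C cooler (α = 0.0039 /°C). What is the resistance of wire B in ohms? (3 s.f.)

R ∝ ρL/d² with ρ ∝ (1+αΔT), so R_B/R_A = (1 + 15.1/100) × (1 + 43.6/100)⁻² × (1 − 0.0039×34.3)
= 1.151 × 0.4849 × 0.8662 = 0.4835
R_B = 0.4835 × 92.8 = 44.9 Ω

44.9 Ω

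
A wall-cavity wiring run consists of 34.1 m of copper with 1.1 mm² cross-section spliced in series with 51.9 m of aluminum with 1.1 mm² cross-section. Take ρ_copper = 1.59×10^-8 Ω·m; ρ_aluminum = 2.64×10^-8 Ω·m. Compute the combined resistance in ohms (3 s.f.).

1.74 Ω

Segment 1: A = 1.1 mm² = 1.100e-06 m²
R₁ = ρL/A = (1.59×10^-8)(34.1)/(1.100e-06) = 0.4929 Ω
R₂ = (2.64×10^-8)(51.9)/(1.100e-06) = 1.246 Ω
R = R₁ + R₂ = 1.74 Ω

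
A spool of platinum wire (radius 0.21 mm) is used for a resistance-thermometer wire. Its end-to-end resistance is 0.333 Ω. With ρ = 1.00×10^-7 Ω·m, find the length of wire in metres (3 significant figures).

0.461 m

A = πr² = π(2.1000e-04 m)² = 1.385e-07 m²
L = RA/ρ = (0.333)(1.385e-07)/(1.00×10^-7) = 0.461 m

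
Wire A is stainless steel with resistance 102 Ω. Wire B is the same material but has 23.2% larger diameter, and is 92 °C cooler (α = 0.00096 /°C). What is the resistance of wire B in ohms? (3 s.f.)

61.3 Ω

R ∝ ρL/d² with ρ ∝ (1+αΔT), so R_B/R_A = (1 + 23.2/100)⁻² × (1 − 0.00096×92)
= 0.6588 × 0.9117 = 0.6007
R_B = 0.6007 × 102 = 61.3 Ω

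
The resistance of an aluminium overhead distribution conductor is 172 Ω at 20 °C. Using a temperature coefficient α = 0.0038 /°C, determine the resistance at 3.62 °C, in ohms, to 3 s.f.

161 Ω

ΔT = 3.62 − 20 = -16.4 °C
R = R₀(1 + αΔT) = 172 × (1 + 0.0038×-16.4) = 172 × 0.9378 = 161 Ω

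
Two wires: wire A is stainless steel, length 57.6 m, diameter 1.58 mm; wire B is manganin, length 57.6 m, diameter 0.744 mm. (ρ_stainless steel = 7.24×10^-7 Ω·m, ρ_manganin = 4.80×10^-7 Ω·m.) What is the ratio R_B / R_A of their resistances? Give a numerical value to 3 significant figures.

2.99

R ∝ ρL/d², so R_B/R_A = (ρ_B/ρ_A) × (d_A/d_B)²
= (4.80×10^-7/7.24×10^-7) × (1.58/0.744)² = 2.99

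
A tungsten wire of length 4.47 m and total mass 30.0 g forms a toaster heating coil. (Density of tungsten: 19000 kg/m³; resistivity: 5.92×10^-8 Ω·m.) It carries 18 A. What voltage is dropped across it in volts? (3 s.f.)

13.5 V

A = m/(density·L) = 0.03/(19000×4.47) = 3.5323e-07 m²
R = ρL/A = (5.92×10^-8)(4.47)/(3.5323e-07) = 0.7492 Ω
V = IR = 18 × 0.7492 = 13.5 V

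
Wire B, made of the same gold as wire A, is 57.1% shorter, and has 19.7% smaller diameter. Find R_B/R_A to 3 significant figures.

0.665

R ∝ L/d², so R_B/R_A = (1 − 57.1/100) × (1 − 19.7/100)⁻²
= 0.429 × 1.551 = 0.665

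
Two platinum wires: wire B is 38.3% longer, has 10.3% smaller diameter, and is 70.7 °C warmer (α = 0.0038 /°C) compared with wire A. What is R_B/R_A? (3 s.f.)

2.18

R ∝ ρL/d² with ρ ∝ (1+αΔT), so R_B/R_A = (1 + 38.3/100) × (1 − 10.3/100)⁻² × (1 + 0.0038×70.7)
= 1.383 × 1.243 × 1.269 = 2.18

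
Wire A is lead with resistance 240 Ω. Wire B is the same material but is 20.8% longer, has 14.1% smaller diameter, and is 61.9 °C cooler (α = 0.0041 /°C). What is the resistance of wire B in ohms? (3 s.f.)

293 Ω

R ∝ ρL/d² with ρ ∝ (1+αΔT), so R_B/R_A = (1 + 20.8/100) × (1 − 14.1/100)⁻² × (1 − 0.0041×61.9)
= 1.208 × 1.355 × 0.7462 = 1.222
R_B = 1.222 × 240 = 293 Ω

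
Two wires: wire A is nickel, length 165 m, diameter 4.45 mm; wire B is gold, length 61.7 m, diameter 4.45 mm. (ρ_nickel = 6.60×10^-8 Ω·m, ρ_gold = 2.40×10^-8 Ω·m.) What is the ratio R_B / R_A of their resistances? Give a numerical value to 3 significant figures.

0.136

R ∝ ρL/d², so R_B/R_A = (ρ_B/ρ_A) × (L_B/L_A)
= (2.40×10^-8/6.60×10^-8) × (61.7/165) = 0.136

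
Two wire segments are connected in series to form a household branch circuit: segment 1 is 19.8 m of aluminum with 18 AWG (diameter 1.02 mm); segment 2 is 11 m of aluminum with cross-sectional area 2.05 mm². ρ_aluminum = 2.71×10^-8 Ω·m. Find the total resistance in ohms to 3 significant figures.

Segment 1: A = π(1.02/2 mm)² = π(5.1000e-04 m)² = 8.171e-07 m²
R₁ = ρL/A = (2.71×10^-8)(19.8)/(8.171e-07) = 0.6567 Ω
Segment 2: A = 2.05 mm² = 2.050e-06 m²
R₂ = (2.71×10^-8)(11)/(2.050e-06) = 0.1454 Ω
R = R₁ + R₂ = 0.802 Ω

0.802 Ω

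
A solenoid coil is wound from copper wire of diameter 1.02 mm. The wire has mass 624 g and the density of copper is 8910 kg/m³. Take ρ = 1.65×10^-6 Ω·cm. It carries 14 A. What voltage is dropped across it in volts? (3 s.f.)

24.2 V

ρ = 1.65×10^-6 Ω·cm = 1.65×10^-8 Ω·m
A = π(d/2)² = π(5.1000e-04 m)² = 8.1713e-07 m²
L = m/(density·A) = 0.624/(8910×8.1713e-07) = 85.71 m
R = ρL/A = (1.65×10^-8)(85.71)/(8.1713e-07) = 1.731 Ω
V = IR = 14 × 1.731 = 24.2 V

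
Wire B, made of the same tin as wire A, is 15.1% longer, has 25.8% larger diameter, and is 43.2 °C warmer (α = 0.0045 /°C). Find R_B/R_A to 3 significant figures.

0.869

R ∝ ρL/d² with ρ ∝ (1+αΔT), so R_B/R_A = (1 + 15.1/100) × (1 + 25.8/100)⁻² × (1 + 0.0045×43.2)
= 1.151 × 0.6319 × 1.194 = 0.869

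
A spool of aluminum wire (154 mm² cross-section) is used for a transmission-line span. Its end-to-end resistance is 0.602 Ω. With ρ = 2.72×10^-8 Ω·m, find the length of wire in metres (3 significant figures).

A = 154 mm² = 1.540e-04 m²
L = RA/ρ = (0.602)(1.540e-04)/(2.72×10^-8) = 3410 m

3410 m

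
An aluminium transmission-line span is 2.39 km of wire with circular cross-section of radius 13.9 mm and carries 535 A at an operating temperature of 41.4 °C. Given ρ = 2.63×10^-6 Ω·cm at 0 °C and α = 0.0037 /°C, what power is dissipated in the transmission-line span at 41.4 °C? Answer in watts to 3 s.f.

34200 W

ρ = 2.63×10^-6 Ω·cm = 2.63×10^-8 Ω·m
A = πr² = π(1.3900e-02 m)² = 6.070e-04 m²
R₍0₎ = ρL/A = (2.63×10^-8)(2390)/(6.070e-04) = 0.1036 Ω
R₍41.4₎ = R₍0₎(1 + αΔT) = 0.1036 × (1 + 0.0037×41.4) = 0.1194 Ω
P = I²R = (535)² × 0.1194 = 34200 W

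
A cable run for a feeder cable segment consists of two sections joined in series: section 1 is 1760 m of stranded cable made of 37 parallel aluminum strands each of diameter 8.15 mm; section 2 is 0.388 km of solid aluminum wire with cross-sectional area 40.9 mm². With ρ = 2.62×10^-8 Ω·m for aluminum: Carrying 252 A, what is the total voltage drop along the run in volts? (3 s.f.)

68.7 V

Section 1: A_strand = π(4.0750e-03)² = 5.217e-05 m²; R₁ = ρL/(N·A_s) = (2.62×10^-8)(1760)/(37×5.217e-05) = 0.02389 Ω
Section 2: A = 40.9 mm² = 4.090e-05 m²
R₂ = (2.62×10^-8)(388)/(4.090e-05) = 0.2485 Ω
R = R₁ + R₂ = 0.2724 Ω
V = IR = 252 × 0.2724 = 68.7 V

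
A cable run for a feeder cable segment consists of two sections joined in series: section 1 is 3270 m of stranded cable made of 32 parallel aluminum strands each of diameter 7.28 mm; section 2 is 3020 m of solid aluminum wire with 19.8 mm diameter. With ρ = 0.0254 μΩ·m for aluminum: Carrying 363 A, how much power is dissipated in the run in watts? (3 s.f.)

ρ = 0.0254 μΩ·m = 2.54×10^-8 Ω·m
Section 1: A_strand = π(3.6400e-03)² = 4.162e-05 m²; R₁ = ρL/(N·A_s) = (2.54×10^-8)(3270)/(32×4.162e-05) = 0.06236 Ω
Section 2: A = π(d/2)² = π(9.9000e-03 m)² = 3.079e-04 m²
R₂ = (2.54×10^-8)(3020)/(3.079e-04) = 0.2491 Ω
R = R₁ + R₂ = 0.3115 Ω
P = I²R = (363)² × 0.3115 = 41000 W

41000 W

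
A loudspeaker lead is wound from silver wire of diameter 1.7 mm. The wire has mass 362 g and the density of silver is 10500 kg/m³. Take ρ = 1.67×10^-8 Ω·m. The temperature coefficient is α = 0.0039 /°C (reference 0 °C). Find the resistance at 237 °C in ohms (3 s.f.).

A = π(d/2)² = π(8.5000e-04 m)² = 2.2698e-06 m²
L = m/(density·A) = 0.362/(10500×2.2698e-06) = 15.19 m
R = ρL/A = (1.67×10^-8)(15.19)/(2.2698e-06) = 0.1118 Ω
R(237 °C) = 0.1118 × (1 + 0.0039×237) = 0.215 Ω

0.215 Ω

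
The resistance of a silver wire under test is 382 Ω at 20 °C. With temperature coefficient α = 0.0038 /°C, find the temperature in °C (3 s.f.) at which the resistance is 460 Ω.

73.7 °C

R = R₀(1 + α(T − T₀)) ⇒ T = T₀ + (R/R₀ − 1)/α
T = 20 + (460/382 − 1)/0.0038 = 20 + (0.2042)/0.0038 = 73.7 °C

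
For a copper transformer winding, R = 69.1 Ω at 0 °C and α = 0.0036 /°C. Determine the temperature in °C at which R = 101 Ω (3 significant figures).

R = R₀(1 + α(T − T₀)) ⇒ T = T₀ + (R/R₀ − 1)/α
T = 0 + (101/69.1 − 1)/0.0036 = 0 + (0.4616)/0.0036 = 128 °C

128 °C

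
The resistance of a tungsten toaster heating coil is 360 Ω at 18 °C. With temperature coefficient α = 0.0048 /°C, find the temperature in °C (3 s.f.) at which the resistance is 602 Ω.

158 °C

R = R₀(1 + α(T − T₀)) ⇒ T = T₀ + (R/R₀ − 1)/α
T = 18 + (602/360 − 1)/0.0048 = 18 + (0.6722)/0.0048 = 158 °C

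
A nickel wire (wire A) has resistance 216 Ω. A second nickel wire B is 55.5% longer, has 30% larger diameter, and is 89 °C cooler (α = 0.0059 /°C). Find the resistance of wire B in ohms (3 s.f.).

R ∝ ρL/d² with ρ ∝ (1+αΔT), so R_B/R_A = (1 + 55.5/100) × (1 + 30/100)⁻² × (1 − 0.0059×89)
= 1.555 × 0.5917 × 0.4749 = 0.437
R_B = 0.437 × 216 = 94.4 Ω

94.4 Ω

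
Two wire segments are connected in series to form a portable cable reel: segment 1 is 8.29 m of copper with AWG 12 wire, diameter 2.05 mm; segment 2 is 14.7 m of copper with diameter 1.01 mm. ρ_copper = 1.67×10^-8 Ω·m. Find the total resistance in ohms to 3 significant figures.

Segment 1: A = π(2.05/2 mm)² = π(1.0250e-03 m)² = 3.301e-06 m²
R₁ = ρL/A = (1.67×10^-8)(8.29)/(3.301e-06) = 0.04194 Ω
Segment 2: A = π(d/2)² = π(5.0500e-04 m)² = 8.012e-07 m²
R₂ = (1.67×10^-8)(14.7)/(8.012e-07) = 0.3064 Ω
R = R₁ + R₂ = 0.348 Ω

0.348 Ω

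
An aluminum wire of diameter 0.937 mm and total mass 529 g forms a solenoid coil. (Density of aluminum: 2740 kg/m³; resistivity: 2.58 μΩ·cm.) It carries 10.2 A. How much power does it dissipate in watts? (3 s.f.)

ρ = 2.58 μΩ·cm = 2.58×10^-8 Ω·m
A = π(d/2)² = π(4.6850e-04 m)² = 6.8956e-07 m²
L = m/(density·A) = 0.529/(2740×6.8956e-07) = 280 m
R = ρL/A = (2.58×10^-8)(280)/(6.8956e-07) = 10.48 Ω
P = I²R = (10.2)² × 10.48 = 1090 W

1090 W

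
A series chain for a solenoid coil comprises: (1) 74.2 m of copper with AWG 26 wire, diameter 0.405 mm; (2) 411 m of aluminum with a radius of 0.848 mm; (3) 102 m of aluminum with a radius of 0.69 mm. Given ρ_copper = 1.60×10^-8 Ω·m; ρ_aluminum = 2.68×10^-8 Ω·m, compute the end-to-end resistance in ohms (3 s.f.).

Seg 1: A = π(0.405/2 mm)² = π(2.0250e-04 m)² = 1.288e-07 m²
R_1 = (1.60×10^-8)(74.2)/(1.288e-07) = 9.216 Ω
Seg 2: A = πr² = π(8.4800e-04 m)² = 2.259e-06 m²
R_2 = (2.68×10^-8)(411)/(2.259e-06) = 4.876 Ω
Seg 3: A = πr² = π(6.9000e-04 m)² = 1.496e-06 m²
R_3 = (2.68×10^-8)(102)/(1.496e-06) = 1.828 Ω
R_total = R_1 + R_2 + R_3 = 15.9 Ω

15.9 Ω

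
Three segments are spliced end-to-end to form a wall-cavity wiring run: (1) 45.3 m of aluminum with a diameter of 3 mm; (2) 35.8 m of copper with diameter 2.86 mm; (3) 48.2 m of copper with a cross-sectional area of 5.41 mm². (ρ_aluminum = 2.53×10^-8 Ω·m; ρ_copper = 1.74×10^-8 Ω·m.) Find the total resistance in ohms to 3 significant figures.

0.414 Ω

Seg 1: A = π(d/2)² = π(1.5000e-03 m)² = 7.069e-06 m²
R_1 = (2.53×10^-8)(45.3)/(7.069e-06) = 0.1621 Ω
Seg 2: A = π(d/2)² = π(1.4300e-03 m)² = 6.424e-06 m²
R_2 = (1.74×10^-8)(35.8)/(6.424e-06) = 0.09696 Ω
Seg 3: A = 5.41 mm² = 5.410e-06 m²
R_3 = (1.74×10^-8)(48.2)/(5.410e-06) = 0.155 Ω
R_total = R_1 + R_2 + R_3 = 0.414 Ω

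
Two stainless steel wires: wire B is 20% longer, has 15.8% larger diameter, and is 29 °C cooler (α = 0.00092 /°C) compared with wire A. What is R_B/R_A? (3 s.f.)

R ∝ ρL/d² with ρ ∝ (1+αΔT), so R_B/R_A = (1 + 20/100) × (1 + 15.8/100)⁻² × (1 − 0.00092×29)
= 1.2 × 0.7457 × 0.9733 = 0.871

0.871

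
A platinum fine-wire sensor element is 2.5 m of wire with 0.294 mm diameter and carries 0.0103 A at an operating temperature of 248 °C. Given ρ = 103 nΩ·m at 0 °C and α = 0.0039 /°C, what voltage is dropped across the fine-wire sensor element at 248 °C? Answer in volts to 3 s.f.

ρ = 103 nΩ·m = 1.03×10^-7 Ω·m
A = π(d/2)² = π(1.4700e-04 m)² = 6.789e-08 m²
R₍0₎ = ρL/A = (1.03×10^-7)(2.5)/(6.789e-08) = 3.793 Ω
R₍248₎ = R₍0₎(1 + αΔT) = 3.793 × (1 + 0.0039×248) = 7.462 Ω
V = IR = 0.0103 × 7.462 = 0.0769 V

0.0769 V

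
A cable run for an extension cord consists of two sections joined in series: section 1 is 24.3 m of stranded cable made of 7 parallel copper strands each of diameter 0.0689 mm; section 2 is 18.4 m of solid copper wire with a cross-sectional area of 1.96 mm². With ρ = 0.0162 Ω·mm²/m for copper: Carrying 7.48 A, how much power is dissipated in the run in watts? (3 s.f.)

ρ = 0.0162 Ω·mm²/m = 1.62×10^-8 Ω·m
Section 1: A_strand = π(3.4450e-05)² = 3.728e-09 m²; R₁ = ρL/(N·A_s) = (1.62×10^-8)(24.3)/(7×3.728e-09) = 15.08 Ω
Section 2: A = 1.96 mm² = 1.960e-06 m²
R₂ = (1.62×10^-8)(18.4)/(1.960e-06) = 0.1521 Ω
R = R₁ + R₂ = 15.24 Ω
P = I²R = (7.48)² × 15.24 = 852 W

852 W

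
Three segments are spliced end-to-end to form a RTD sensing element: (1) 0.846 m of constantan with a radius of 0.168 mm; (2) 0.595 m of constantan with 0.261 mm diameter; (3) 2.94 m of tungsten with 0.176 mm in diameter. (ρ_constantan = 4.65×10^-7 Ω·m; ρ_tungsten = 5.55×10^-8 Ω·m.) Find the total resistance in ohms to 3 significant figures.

Seg 1: A = πr² = π(1.6800e-04 m)² = 8.867e-08 m²
R_1 = (4.65×10^-7)(0.846)/(8.867e-08) = 4.437 Ω
Seg 2: A = π(d/2)² = π(1.3050e-04 m)² = 5.350e-08 m²
R_2 = (4.65×10^-7)(0.595)/(5.350e-08) = 5.171 Ω
Seg 3: A = π(d/2)² = π(8.8000e-05 m)² = 2.433e-08 m²
R_3 = (5.55×10^-8)(2.94)/(2.433e-08) = 6.707 Ω
R_total = R_1 + R_2 + R_3 = 16.3 Ω

16.3 Ω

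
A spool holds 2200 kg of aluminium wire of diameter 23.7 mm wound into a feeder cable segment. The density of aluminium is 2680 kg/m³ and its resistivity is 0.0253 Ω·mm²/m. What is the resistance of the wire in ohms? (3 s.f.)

0.107 Ω

ρ = 0.0253 Ω·mm²/m = 2.53×10^-8 Ω·m
A = π(d/2)² = π(1.1850e-02 m)² = 4.4115e-04 m²
L = m/(density·A) = 2200/(2680×4.4115e-04) = 1861 m
R = ρL/A = (2.53×10^-8)(1861)/(4.4115e-04) = 0.107 Ω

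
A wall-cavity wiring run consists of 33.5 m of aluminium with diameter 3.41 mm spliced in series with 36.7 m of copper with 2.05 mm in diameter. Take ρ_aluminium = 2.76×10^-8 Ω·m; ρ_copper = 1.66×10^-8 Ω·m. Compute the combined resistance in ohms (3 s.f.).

0.286 Ω

Segment 1: A = π(d/2)² = π(1.7050e-03 m)² = 9.133e-06 m²
R₁ = ρL/A = (2.76×10^-8)(33.5)/(9.133e-06) = 0.1012 Ω
Segment 2: A = π(d/2)² = π(1.0250e-03 m)² = 3.301e-06 m²
R₂ = (1.66×10^-8)(36.7)/(3.301e-06) = 0.1846 Ω
R = R₁ + R₂ = 0.286 Ω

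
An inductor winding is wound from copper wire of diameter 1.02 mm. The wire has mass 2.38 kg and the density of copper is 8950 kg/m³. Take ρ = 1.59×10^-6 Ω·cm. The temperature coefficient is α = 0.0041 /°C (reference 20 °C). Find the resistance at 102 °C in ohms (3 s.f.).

ρ = 1.59×10^-6 Ω·cm = 1.59×10^-8 Ω·m
A = π(d/2)² = π(5.1000e-04 m)² = 8.1713e-07 m²
L = m/(density·A) = 2.38/(8950×8.1713e-07) = 325.4 m
R = ρL/A = (1.59×10^-8)(325.4)/(8.1713e-07) = 6.332 Ω
R(102 °C) = 6.332 × (1 + 0.0041×82) = 8.46 Ω

8.46 Ω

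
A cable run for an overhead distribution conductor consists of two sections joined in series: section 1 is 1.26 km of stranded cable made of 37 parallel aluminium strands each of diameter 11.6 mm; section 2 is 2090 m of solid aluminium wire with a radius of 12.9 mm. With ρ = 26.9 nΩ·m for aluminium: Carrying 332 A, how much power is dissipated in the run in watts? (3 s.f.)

12800 W

ρ = 26.9 nΩ·m = 2.69×10^-8 Ω·m
Section 1: A_strand = π(5.8000e-03)² = 1.057e-04 m²; R₁ = ρL/(N·A_s) = (2.69×10^-8)(1260)/(37×1.057e-04) = 0.008668 Ω
Section 2: A = πr² = π(1.2900e-02 m)² = 5.228e-04 m²
R₂ = (2.69×10^-8)(2090)/(5.228e-04) = 0.1075 Ω
R = R₁ + R₂ = 0.1162 Ω
P = I²R = (332)² × 0.1162 = 12800 W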